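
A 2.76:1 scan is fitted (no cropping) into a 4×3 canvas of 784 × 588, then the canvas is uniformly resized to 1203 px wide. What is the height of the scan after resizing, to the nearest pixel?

436 px

In the 784×588 frame the scan fills the width: height = 784 / 2.760 ≈ 284.06 px.
Resizing to 1203 px wide multiplies everything by 1.5344: 284.06 → 435.87 px.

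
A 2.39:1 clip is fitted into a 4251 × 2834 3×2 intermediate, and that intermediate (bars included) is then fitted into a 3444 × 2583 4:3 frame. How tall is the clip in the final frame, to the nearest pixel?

1441 px

First fit — 2.39:1 into 4251×2834 spans the width: 4251.00 × 1778.66.
The 3×2 canvas is width-limited in 3444×2583, giving 3444.00 × 2296.00; scale factor 0.8102.
Applying the same ×0.8102: 1778.66 → 1441.00.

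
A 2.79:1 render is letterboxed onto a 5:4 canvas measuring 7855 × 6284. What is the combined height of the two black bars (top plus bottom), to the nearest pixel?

3469 px

2.79:1 is wider than 5:4, so it spans the full width.
Content height = 7855 / 2.790 ≈ 2815.41 px.
Leftover height: 6284 − 2815.41 = 3468.59 px.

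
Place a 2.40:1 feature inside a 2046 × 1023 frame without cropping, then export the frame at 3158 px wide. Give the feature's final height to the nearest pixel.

Fitted into 2046×1023, the feature spans the width; its height is 2046 / 2.400 ≈ 852.50 px.
The frame scales by 3158/2046 = 1.5435; 852.50 × 1.5435 ≈ 1315.83 px.

1316 px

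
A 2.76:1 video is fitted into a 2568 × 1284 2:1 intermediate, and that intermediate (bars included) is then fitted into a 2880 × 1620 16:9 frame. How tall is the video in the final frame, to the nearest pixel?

1043 px

Inside the 2568×1284 canvas the video is width-limited at 2568.00 × 930.43.
The 2:1 canvas is width-limited in 2880×1620, giving 2880.00 × 1440.00; scale factor 1.1215.
Applying the same ×1.1215: 930.43 → 1043.48.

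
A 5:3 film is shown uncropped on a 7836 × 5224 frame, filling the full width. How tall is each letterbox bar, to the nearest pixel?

261 px

That makes the image 4701.60 px tall (7836 × 3/5).
Leftover height: 5224 − 4701.60 = 522.40 px → 261.20 each side.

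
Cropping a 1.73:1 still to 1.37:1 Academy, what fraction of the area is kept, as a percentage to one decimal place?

79.2%

1.37:1 Academy is narrower than 1.73:1, so the crop keeps the full height and trims the width.
Fraction kept = (1.370)/(1.730) ≈ 79.19%.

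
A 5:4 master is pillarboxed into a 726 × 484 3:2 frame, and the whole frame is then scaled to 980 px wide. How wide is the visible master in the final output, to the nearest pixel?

In the 726×484 frame the master fills the height: width = 484 × 5/4 ≈ 605.00 px.
Scaling 726 → 980 is ×1.3499, so the width becomes 605.00 × 1.3499 ≈ 816.67 px.

817 px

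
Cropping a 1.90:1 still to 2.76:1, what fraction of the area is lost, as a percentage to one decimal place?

31.2%

2.76:1 is wider than 1.90:1, so the crop keeps the full width and trims the height.
(1.900)/(2.760) ≈ 0.688 of the area survives, leaving 31.16% discarded.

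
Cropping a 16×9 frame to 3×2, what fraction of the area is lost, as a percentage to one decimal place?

15.6%

Going from 16×9 to 3×2 means cutting width while keeping height.
Area ratio = (1.500)/(1.778) = 84.38%; the remaining 15.62% is cropped out.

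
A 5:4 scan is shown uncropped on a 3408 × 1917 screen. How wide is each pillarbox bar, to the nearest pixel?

506 px

Since 1.250 < 1.778, the scan is height-limited.
That makes the image 2396.25 px wide (1917 × 5/4).
Black = 3408 − 2396.25 = 1011.75 px, or 505.88 per bar.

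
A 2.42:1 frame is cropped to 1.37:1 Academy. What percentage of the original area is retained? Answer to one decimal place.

56.6%

The height stays; only width is cut (since 1.37:1 Academy is narrower than 2.42:1).
(1.370)/(2.420) ≈ 0.566 of the area survives.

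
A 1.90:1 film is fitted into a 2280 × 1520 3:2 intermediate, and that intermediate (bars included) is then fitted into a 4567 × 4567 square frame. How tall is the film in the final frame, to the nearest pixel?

First fit — 1.90:1 into 2280×1520 spans the width: 2280.00 × 1200.00.
3:2 in 4567×4567: fills the width, so the intermediate becomes 4567.00 × 3044.67 — a scale of ×2.0031.
The film scales with it: height 1200.00 × 2.0031 ≈ 2403.68.

2404 px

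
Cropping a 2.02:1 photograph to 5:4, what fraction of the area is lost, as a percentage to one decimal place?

38.1%

Going from 2.02:1 to 5:4 means cutting width while keeping height.
Fraction kept = (1.250)/(2.020) ≈ 61.88%, so 38.12% is lost.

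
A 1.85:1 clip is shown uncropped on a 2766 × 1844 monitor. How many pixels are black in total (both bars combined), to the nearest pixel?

964960 pixels

Since 1.850 > 1.500, the clip is width-limited.
The clip is 2766 / 1.850 ≈ 1495.1351 px tall.
Leftover height: 1844 − 1495.1351 = 348.8649 px.
Bar area = 348.8649 × 2766 ≈ 964960 px.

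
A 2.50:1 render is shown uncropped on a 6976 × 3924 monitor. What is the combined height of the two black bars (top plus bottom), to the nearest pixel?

1134 px

2.50:1 (2.500) > 16×9 (1.778), so the render fills the width.
That makes the image 2790.40 px tall (6976 / 2.500).
Black = 3924 − 2790.40 = 1133.60 px.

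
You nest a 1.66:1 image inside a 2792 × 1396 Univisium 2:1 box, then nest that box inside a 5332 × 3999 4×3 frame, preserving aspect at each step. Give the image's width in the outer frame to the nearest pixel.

Inside the 2792×1396 canvas the image is height-limited at 2317.36 × 1396.00.
Univisium 2:1 in 5332×3999: fills the width, so the intermediate becomes 5332.00 × 2666.00 — a scale of ×1.9097.
The image scales with it: width 2317.36 × 1.9097 ≈ 4425.56.

4426 px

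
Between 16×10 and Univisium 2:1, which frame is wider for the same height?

Univisium 2:1

16×10 = 1.6 and Univisium 2:1 = 2; 2 > 1.6.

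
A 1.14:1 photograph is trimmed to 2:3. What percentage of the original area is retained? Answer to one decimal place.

58.5%

2:3 is narrower than 1.14:1, so the crop keeps the full height and trims the width.
(0.667)/(1.140) ≈ 0.585 of the area survives.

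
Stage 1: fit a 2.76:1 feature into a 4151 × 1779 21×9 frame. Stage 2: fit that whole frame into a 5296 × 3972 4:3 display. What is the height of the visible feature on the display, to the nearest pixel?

1919 px

2.76:1 in 4151×1779: fills the width, so the feature is 4151.00 × 1503.99.
21×9 in 5296×3972: fills the width, so the intermediate becomes 5296.00 × 2269.71 — a scale of ×1.2758.
The feature scales with it: height 1503.99 × 1.2758 ≈ 1918.84.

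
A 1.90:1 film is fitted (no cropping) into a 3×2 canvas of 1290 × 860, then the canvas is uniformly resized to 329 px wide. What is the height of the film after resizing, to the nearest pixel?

Fitted into 1290×860, the film spans the width; its height is 1290 / 1.900 ≈ 678.95 px.
Scaling 1290 → 329 is ×0.2550, so the height becomes 678.95 × 0.2550 ≈ 173.16 px.

173 px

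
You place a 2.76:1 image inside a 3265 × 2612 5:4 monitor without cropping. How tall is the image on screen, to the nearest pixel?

1183 px

2.76:1 (2.760) > 5:4 (1.250), so the image fills the width.
Content height = 3265 / 2.760 ≈ 1182.97 px.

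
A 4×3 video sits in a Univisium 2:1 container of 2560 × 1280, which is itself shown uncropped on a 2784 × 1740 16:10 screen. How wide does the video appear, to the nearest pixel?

First fit — 4×3 into 2560×1280 spans the height: 1706.67 × 1280.00.
Univisium 2:1 in 2784×1740: fills the width, so the intermediate becomes 2784.00 × 1392.00 — a scale of ×1.0875.
The video scales with it: width 1706.67 × 1.0875 ≈ 1856.00.

1856 px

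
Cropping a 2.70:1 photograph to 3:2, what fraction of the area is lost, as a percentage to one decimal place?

3:2 is narrower than 2.70:1, so the crop keeps the full height and trims the width.
Area ratio = (1.500)/(2.700) = 55.56%; the remaining 44.44% is cropped out.

44.4%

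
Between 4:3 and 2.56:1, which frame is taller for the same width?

4:3

4:3 = 1.333 and 2.56; 2.56 > 1.333. The smaller width-to-height ratio is the taller frame.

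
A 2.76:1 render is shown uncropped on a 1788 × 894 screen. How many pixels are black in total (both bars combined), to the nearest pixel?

440159 pixels

2.76:1 is wider than Univisium 2:1, so it spans the full width.
The render is 1788 / 2.760 ≈ 647.8261 px tall.
894 − 647.8261 = 246.1739 px of bars.
Across the 1788-px span: 246.1739 × 1788 ≈ 440159 px.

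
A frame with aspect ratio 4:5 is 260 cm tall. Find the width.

260 × 4/5 = 208.

208 cm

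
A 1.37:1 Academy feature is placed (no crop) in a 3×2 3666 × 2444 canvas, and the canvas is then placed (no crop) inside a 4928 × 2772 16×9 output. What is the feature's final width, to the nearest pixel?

3798 px

Inside the 3666×2444 canvas the feature is height-limited at 3348.28 × 2444.00.
The 3×2 canvas is height-limited in 4928×2772, giving 4158.00 × 2772.00; scale factor 1.1342.
Applying the same ×1.1342: 3348.28 → 3797.64.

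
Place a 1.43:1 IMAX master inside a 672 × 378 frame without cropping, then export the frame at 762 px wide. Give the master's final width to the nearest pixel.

613 px

Fitted into 672×378, the master spans the height; its width is 378 × 1.430 ≈ 540.54 px.
Resizing to 762 px wide multiplies everything by 1.1339: 540.54 → 612.93 px.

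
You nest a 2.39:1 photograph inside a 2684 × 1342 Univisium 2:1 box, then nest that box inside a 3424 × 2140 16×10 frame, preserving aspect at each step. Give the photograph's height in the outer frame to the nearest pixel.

1433 px

2.39:1 in 2684×1342: fills the width, so the photograph is 2684.00 × 1123.01.
The Univisium 2:1 canvas is width-limited in 3424×2140, giving 3424.00 × 1712.00; scale factor 1.2757.
Applying the same ×1.2757: 1123.01 → 1432.64.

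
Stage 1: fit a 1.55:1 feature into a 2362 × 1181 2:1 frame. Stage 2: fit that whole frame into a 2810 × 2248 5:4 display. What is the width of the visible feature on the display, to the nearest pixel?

2178 px

First fit — 1.55:1 into 2362×1181 spans the height: 1830.55 × 1181.00.
Second fit — the 2:1 canvas into 2810×2248 spans the width: 2810.00 × 1405.00 (×1.1897 from 2362×1181).
Applying the same ×1.1897: 1830.55 → 2177.75.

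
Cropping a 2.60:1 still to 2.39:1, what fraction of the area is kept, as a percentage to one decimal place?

91.9%

The height stays; only width is cut (since 2.39:1 is narrower than 2.60:1).
Fraction kept = (2.390)/(2.600) ≈ 91.92%.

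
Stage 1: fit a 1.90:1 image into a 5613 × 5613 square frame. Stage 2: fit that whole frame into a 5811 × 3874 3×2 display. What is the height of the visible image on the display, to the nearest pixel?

2039 px

First fit — 1.90:1 into 5613×5613 spans the width: 5613.00 × 2954.21.
Second fit — the square canvas into 5811×3874 spans the height: 3874.00 × 3874.00 (×0.6902 from 5613×5613).
Applying the same ×0.6902: 2954.21 → 2038.95.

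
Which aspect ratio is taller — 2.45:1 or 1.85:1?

2.45 and 1.85; 2.45 > 1.85. The smaller width-to-height ratio is the taller frame.

1.85:1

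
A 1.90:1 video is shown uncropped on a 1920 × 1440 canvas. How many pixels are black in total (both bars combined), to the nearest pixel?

1.90:1 is wider than 4:3, so it spans the full width.
That makes the image 1010.5263 px tall (1920 / 1.900).
Black = 1440 − 1010.5263 = 429.4737 px.
Across the 1920-px span: 429.4737 × 1920 ≈ 824589 px.

824589 pixels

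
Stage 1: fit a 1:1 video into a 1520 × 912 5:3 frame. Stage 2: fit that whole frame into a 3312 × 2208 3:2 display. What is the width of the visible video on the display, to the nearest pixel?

1:1 in 1520×912: fills the height, so the video is 912.00 × 912.00.
5:3 in 3312×2208: fills the width, so the intermediate becomes 3312.00 × 1987.20 — a scale of ×2.1789.
The video scales with it: width 912.00 × 2.1789 ≈ 1987.20.

1987 px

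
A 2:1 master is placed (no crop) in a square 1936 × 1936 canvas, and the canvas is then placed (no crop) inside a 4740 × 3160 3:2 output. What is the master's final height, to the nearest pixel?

1580 px

Inside the 1936×1936 canvas the master is width-limited at 1936.00 × 968.00.
The square canvas is height-limited in 4740×3160, giving 3160.00 × 3160.00; scale factor 1.6322.
So the master's height is 968.00 × 1.6322 ≈ 1580.00.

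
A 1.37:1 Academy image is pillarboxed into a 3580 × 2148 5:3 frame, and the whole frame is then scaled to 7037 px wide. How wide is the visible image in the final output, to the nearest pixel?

5784 px

In the 3580×2148 frame the image fills the height: width = 2148 × 1.370 ≈ 2942.76 px.
Resizing to 7037 px wide multiplies everything by 1.9656: 2942.76 → 5784.41 px.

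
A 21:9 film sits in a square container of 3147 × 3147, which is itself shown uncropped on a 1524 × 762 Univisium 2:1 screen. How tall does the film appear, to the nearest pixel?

Inside the 3147×3147 canvas the film is width-limited at 3147.00 × 1348.71.
square in 1524×762: fills the height, so the intermediate becomes 762.00 × 762.00 — a scale of ×0.2421.
Applying the same ×0.2421: 1348.71 → 326.57.

327 px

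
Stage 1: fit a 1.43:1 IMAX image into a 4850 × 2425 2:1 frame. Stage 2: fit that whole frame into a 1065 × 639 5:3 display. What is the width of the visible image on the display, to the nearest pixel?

761 px

First fit — 1.43:1 IMAX into 4850×2425 spans the height: 3467.75 × 2425.00.
2:1 in 1065×639: fills the width, so the intermediate becomes 1065.00 × 532.50 — a scale of ×0.2196.
Applying the same ×0.2196: 3467.75 → 761.48.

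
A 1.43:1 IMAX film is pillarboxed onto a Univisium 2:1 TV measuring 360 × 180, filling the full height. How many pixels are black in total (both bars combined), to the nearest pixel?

Content width = 180 × 1.430 ≈ 257.4000 px.
360 − 257.4000 = 102.6000 px of bars.
Bar area = 102.6000 × 180 ≈ 18468 px.

18468 pixels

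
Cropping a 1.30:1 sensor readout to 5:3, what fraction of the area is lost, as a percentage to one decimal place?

22.0%

5:3 is wider than 1.30:1, so the crop keeps the full width and trims the height.
Area ratio = (1.300)/(1.667) = 78.00%; the remaining 22.00% is cropped out.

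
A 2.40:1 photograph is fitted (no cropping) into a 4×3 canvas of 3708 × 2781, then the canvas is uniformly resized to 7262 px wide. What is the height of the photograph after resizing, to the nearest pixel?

Fitted into 3708×2781, the photograph spans the width; its height is 3708 / 2.400 ≈ 1545.00 px.
The frame scales by 7262/3708 = 1.9585; 1545.00 × 1.9585 ≈ 3025.83 px.

3026 px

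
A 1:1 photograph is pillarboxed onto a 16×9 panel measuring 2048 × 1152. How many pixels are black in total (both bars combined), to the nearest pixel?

1032192 pixels

1:1 (1.000) < 16×9 (1.778), so the photograph fills the height.
That makes the image 1152.0000 px wide (1152 × 1/1).
2048 − 1152.0000 = 896.0000 px of bars.
That's 896.0000 × 1152 ≈ 1032192 black pixels.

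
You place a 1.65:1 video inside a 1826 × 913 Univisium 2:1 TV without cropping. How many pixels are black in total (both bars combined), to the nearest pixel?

291749 pixels

1.65:1 is narrower than Univisium 2:1, so it spans the full height.
The video is 913 × 1.650 ≈ 1506.4500 px wide.
Leftover width: 1826 − 1506.4500 = 319.5500 px.
That's 319.5500 × 913 ≈ 291749 black pixels.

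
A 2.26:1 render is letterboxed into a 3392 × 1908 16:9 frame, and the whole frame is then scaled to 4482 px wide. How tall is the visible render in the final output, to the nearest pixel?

In the 3392×1908 frame the render fills the width: height = 3392 / 2.260 ≈ 1500.88 px.
Scaling 3392 → 4482 is ×1.3213, so the height becomes 1500.88 × 1.3213 ≈ 1983.19 px.

1983 px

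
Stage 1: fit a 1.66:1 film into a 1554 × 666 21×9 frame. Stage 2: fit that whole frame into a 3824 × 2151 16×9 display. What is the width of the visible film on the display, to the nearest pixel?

Inside the 1554×666 canvas the film is height-limited at 1105.56 × 666.00.
21×9 in 3824×2151: fills the width, so the intermediate becomes 3824.00 × 1638.86 — a scale of ×2.4607.
The film scales with it: width 1105.56 × 2.4607 ≈ 2720.50.

2721 px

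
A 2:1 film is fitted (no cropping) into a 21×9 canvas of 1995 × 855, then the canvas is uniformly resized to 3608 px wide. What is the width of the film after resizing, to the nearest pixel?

3093 px

At 1995×855 the film is height-limited, so width = 855 × 2/1 ≈ 1710.00 px.
Resizing to 3608 px wide multiplies everything by 1.8085: 1710.00 → 3092.57 px.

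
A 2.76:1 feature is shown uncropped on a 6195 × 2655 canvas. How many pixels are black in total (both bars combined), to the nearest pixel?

2.76:1 (2.760) > 21:9 (2.333), so the feature fills the width.
That makes the image 2244.5652 px tall (6195 / 2.760).
Leftover height: 2655 − 2244.5652 = 410.4348 px.
Across the 6195-px span: 410.4348 × 6195 ≈ 2542643 px.

2542643 pixels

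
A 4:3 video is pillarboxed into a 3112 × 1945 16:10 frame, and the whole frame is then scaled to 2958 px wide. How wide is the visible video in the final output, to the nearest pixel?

Fitted into 3112×1945, the video spans the height; its width is 1945 × 4/3 ≈ 2593.33 px.
The frame scales by 2958/3112 = 0.9505; 2593.33 × 0.9505 ≈ 2465.00 px.

2465 px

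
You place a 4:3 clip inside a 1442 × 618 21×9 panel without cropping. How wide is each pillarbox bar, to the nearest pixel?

309 px

Since 1.333 < 2.333, the clip is height-limited.
The clip is 618 × 4/3 ≈ 824.00 px wide.
Leftover width: 1442 − 824.00 = 618.00 px → 309.00 each side.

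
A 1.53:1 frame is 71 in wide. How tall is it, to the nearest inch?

46 in

71 / 1.530 = 46.41.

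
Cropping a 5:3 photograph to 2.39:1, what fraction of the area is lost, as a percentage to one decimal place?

The width stays; only height is cut (since 2.39:1 is wider than 5:3).
Fraction kept = (1.667)/(2.390) ≈ 69.74%, so 30.26% is lost.

30.3%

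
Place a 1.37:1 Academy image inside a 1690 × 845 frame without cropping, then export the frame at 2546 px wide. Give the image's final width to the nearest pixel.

At 1690×845 the image is height-limited, so width = 845 × 1.370 ≈ 1157.65 px.
Resizing to 2546 px wide multiplies everything by 1.5065: 1157.65 → 1744.01 px.

1744 px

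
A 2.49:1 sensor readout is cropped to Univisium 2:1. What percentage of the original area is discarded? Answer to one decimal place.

19.7%

Univisium 2:1 is narrower than 2.49:1, so the crop keeps the full height and trims the width.
Area ratio = (2.000)/(2.490) = 80.32%; the remaining 19.68% is cropped out.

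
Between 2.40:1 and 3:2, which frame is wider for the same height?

2.40:1

2.4 and 3:2 = 1.5; 2.4 > 1.5.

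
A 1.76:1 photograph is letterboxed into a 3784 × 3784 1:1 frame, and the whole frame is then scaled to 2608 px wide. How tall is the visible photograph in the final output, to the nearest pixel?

1482 px

At 3784×3784 the photograph is width-limited, so height = 3784 / 1.760 ≈ 2150.00 px.
The frame scales by 2608/3784 = 0.6892; 2150.00 × 0.6892 ≈ 1481.82 px.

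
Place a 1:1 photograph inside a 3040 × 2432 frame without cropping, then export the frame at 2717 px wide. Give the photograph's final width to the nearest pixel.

At 3040×2432 the photograph is height-limited, so width = 2432 × 1/1 ≈ 2432.00 px.
The frame scales by 2717/3040 = 0.8938; 2432.00 × 0.8938 ≈ 2173.60 px.

2174 px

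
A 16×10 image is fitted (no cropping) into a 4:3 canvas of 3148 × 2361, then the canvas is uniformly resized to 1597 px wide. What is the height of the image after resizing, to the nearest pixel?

In the 3148×2361 frame the image fills the width: height = 3148 × 10/16 ≈ 1967.50 px.
Resizing to 1597 px wide multiplies everything by 0.5073: 1967.50 → 998.12 px.

998 px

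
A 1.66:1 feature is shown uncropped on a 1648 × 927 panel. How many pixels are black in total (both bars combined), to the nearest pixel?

101210 pixels

Since 1.660 < 1.778, the feature is height-limited.
Content width = 927 × 1.660 ≈ 1538.8200 px.
Black = 1648 − 1538.8200 = 109.1800 px.
Bar area = 109.1800 × 927 ≈ 101210 px.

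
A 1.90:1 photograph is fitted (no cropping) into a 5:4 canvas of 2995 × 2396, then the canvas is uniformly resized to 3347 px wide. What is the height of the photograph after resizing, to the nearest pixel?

1762 px

At 2995×2396 the photograph is width-limited, so height = 2995 / 1.900 ≈ 1576.32 px.
The frame scales by 3347/2995 = 1.1175; 1576.32 × 1.1175 ≈ 1761.58 px.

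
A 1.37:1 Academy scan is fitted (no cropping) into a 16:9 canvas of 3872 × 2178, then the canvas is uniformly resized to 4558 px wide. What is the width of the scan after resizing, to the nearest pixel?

Fitted into 3872×2178, the scan spans the height; its width is 2178 × 1.370 ≈ 2983.86 px.
The frame scales by 4558/3872 = 1.1772; 2983.86 × 1.1772 ≈ 3512.51 px.

3513 px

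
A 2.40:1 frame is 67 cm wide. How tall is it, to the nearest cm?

67 / 2.400 = 27.92.

28 cm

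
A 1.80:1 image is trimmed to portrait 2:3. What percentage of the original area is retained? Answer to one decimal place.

37.0%

The height stays; only width is cut (since portrait 2:3 is narrower than 1.80:1).
Area ratio = (0.667)/(1.800) = 37.04% retained.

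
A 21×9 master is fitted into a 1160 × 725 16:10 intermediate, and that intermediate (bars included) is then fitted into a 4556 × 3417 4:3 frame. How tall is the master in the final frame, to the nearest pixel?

1953 px

21×9 in 1160×725: fills the width, so the master is 1160.00 × 497.14.
The 16:10 canvas is width-limited in 4556×3417, giving 4556.00 × 2847.50; scale factor 3.9276.
So the master's height is 497.14 × 3.9276 ≈ 1952.57.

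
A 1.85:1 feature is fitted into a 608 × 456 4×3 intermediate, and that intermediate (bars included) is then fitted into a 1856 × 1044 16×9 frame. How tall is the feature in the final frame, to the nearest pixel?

First fit — 1.85:1 into 608×456 spans the width: 608.00 × 328.65.
Second fit — the 4×3 canvas into 1856×1044 spans the height: 1392.00 × 1044.00 (×2.2895 from 608×456).
So the feature's height is 328.65 × 2.2895 ≈ 752.43.

752 px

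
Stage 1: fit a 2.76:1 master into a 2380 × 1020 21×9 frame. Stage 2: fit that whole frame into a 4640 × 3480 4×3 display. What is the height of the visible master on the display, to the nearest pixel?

First fit — 2.76:1 into 2380×1020 spans the width: 2380.00 × 862.32.
The 21×9 canvas is width-limited in 4640×3480, giving 4640.00 × 1988.57; scale factor 1.9496.
So the master's height is 862.32 × 1.9496 ≈ 1681.16.

1681 px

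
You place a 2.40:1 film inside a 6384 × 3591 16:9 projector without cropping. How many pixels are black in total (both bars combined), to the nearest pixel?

5943504 pixels

2.40:1 is wider than 16:9, so it spans the full width.
That makes the image 2660.0000 px tall (6384 / 2.400).
Black = 3591 − 2660.0000 = 931.0000 px.
That's 931.0000 × 6384 ≈ 5943504 black pixels.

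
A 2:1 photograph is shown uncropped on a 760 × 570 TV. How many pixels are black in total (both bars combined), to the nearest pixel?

144400 pixels

2:1 (2.000) > 4×3 (1.333), so the photograph fills the width.
The photograph is 760 × 1/2 ≈ 380.0000 px tall.
570 − 380.0000 = 190.0000 px of bars.
That's 190.0000 × 760 ≈ 144400 black pixels.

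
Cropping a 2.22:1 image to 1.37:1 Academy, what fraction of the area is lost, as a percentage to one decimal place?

38.3%

1.37:1 Academy is narrower than 2.22:1, so the crop keeps the full height and trims the width.
(1.370)/(2.220) ≈ 0.617 of the area survives, leaving 38.29% discarded.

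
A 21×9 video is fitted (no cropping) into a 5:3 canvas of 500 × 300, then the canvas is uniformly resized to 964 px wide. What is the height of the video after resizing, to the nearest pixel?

413 px

Fitted into 500×300, the video spans the width; its height is 500 × 9/21 ≈ 214.29 px.
Scaling 500 → 964 is ×1.9280, so the height becomes 214.29 × 1.9280 ≈ 413.14 px.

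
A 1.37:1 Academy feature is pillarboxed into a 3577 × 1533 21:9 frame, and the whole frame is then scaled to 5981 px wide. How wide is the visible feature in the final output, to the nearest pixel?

3512 px

At 3577×1533 the feature is height-limited, so width = 1533 × 1.370 ≈ 2100.21 px.
The frame scales by 5981/3577 = 1.6721; 2100.21 × 1.6721 ≈ 3511.70 px.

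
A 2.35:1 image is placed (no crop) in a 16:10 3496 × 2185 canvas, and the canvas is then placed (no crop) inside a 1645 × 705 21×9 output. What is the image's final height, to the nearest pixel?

480 px

2.35:1 in 3496×2185: fills the width, so the image is 3496.00 × 1487.66.
Second fit — the 16:10 canvas into 1645×705 spans the height: 1128.00 × 705.00 (×0.3227 from 3496×2185).
The image scales with it: height 1487.66 × 0.3227 ≈ 480.00.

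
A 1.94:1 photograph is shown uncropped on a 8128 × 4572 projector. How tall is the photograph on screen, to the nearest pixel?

4190 px

Since 1.940 > 1.778, the photograph is width-limited.
The photograph is 8128 / 1.940 ≈ 4189.69 px tall.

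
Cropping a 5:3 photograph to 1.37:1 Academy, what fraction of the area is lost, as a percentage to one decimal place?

The height stays; only width is cut (since 1.37:1 Academy is narrower than 5:3).
Area ratio = (1.370)/(1.667) = 82.20%; the remaining 17.80% is cropped out.

17.8%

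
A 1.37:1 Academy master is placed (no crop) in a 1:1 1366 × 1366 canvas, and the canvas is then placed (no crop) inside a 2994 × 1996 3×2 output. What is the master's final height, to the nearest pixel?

1457 px

Inside the 1366×1366 canvas the master is width-limited at 1366.00 × 997.08.
The 1:1 canvas is height-limited in 2994×1996, giving 1996.00 × 1996.00; scale factor 1.4612.
So the master's height is 997.08 × 1.4612 ≈ 1456.93.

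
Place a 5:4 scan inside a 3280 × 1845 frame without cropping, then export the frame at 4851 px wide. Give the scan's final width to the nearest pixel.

At 3280×1845 the scan is height-limited, so width = 1845 × 5/4 ≈ 2306.25 px.
Scaling 3280 → 4851 is ×1.4790, so the width becomes 2306.25 × 1.4790 ≈ 3410.86 px.

3411 px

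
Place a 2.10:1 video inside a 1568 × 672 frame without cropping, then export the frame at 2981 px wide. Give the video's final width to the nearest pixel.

2683 px

In the 1568×672 frame the video fills the height: width = 672 × 2.100 ≈ 1411.20 px.
Scaling 1568 → 2981 is ×1.9011, so the width becomes 1411.20 × 1.9011 ≈ 2682.90 px.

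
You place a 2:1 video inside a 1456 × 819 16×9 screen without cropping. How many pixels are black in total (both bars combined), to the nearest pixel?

132496 pixels

2:1 is wider than 16×9, so it spans the full width.
Content height = 1456 × 1/2 ≈ 728.0000 px.
819 − 728.0000 = 91.0000 px of bars.
Bar area = 91.0000 × 1456 ≈ 132496 px.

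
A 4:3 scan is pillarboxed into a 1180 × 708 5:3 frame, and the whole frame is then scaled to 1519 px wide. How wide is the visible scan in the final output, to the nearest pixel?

Fitted into 1180×708, the scan spans the height; its width is 708 × 4/3 ≈ 944.00 px.
Scaling 1180 → 1519 is ×1.2873, so the width becomes 944.00 × 1.2873 ≈ 1215.20 px.

1215 px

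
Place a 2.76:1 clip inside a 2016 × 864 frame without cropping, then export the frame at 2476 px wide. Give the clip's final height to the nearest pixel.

897 px

Fitted into 2016×864, the clip spans the width; its height is 2016 / 2.760 ≈ 730.43 px.
Resizing to 2476 px wide multiplies everything by 1.2282: 730.43 → 897.10 px.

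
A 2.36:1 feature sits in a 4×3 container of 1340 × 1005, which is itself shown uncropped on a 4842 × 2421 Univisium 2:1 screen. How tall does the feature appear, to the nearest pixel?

First fit — 2.36:1 into 1340×1005 spans the width: 1340.00 × 567.80.
The 4×3 canvas is height-limited in 4842×2421, giving 3228.00 × 2421.00; scale factor 2.4090.
So the feature's height is 567.80 × 2.4090 ≈ 1367.80.

1368 px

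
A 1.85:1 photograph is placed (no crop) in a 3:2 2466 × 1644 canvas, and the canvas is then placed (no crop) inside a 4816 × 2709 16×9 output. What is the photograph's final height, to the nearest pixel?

1.85:1 in 2466×1644: fills the width, so the photograph is 2466.00 × 1332.97.
3:2 in 4816×2709: fills the height, so the intermediate becomes 4063.50 × 2709.00 — a scale of ×1.6478.
So the photograph's height is 1332.97 × 1.6478 ≈ 2196.49.

2196 px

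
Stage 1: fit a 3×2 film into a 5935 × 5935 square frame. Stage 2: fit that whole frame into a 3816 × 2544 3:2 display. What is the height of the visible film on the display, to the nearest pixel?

1696 px

3×2 in 5935×5935: fills the width, so the film is 5935.00 × 3956.67.
Second fit — the square canvas into 3816×2544 spans the height: 2544.00 × 2544.00 (×0.4286 from 5935×5935).
So the film's height is 3956.67 × 0.4286 ≈ 1696.00.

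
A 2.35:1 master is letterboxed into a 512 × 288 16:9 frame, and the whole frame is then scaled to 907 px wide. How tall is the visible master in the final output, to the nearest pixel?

At 512×288 the master is width-limited, so height = 512 / 2.350 ≈ 217.87 px.
The frame scales by 907/512 = 1.7715; 217.87 × 1.7715 ≈ 385.96 px.

386 px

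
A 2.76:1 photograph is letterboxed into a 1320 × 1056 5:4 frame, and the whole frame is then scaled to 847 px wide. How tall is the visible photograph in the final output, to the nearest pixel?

307 px

In the 1320×1056 frame the photograph fills the width: height = 1320 / 2.760 ≈ 478.26 px.
Resizing to 847 px wide multiplies everything by 0.6417: 478.26 → 306.88 px.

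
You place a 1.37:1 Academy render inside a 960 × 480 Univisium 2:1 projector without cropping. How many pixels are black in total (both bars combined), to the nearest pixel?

145152 pixels

1.37:1 Academy is narrower than Univisium 2:1, so it spans the full height.
The render is 480 × 1.370 ≈ 657.6000 px wide.
Black = 960 − 657.6000 = 302.4000 px.
Bar area = 302.4000 × 480 ≈ 145152 px.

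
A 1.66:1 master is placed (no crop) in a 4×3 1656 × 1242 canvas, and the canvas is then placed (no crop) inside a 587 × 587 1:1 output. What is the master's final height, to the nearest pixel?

First fit — 1.66:1 into 1656×1242 spans the width: 1656.00 × 997.59.
4×3 in 587×587: fills the width, so the intermediate becomes 587.00 × 440.25 — a scale of ×0.3545.
The master scales with it: height 997.59 × 0.3545 ≈ 353.61.

354 px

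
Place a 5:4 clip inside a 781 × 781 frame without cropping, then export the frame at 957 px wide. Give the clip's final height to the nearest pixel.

In the 781×781 frame the clip fills the width: height = 781 × 4/5 ≈ 624.80 px.
Scaling 781 → 957 is ×1.2254, so the height becomes 624.80 × 1.2254 ≈ 765.60 px.

766 px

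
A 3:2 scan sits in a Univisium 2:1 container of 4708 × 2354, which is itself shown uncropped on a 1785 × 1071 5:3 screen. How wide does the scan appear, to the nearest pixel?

Inside the 4708×2354 canvas the scan is height-limited at 3531.00 × 2354.00.
Second fit — the Univisium 2:1 canvas into 1785×1071 spans the width: 1785.00 × 892.50 (×0.3791 from 4708×2354).
So the scan's width is 3531.00 × 0.3791 ≈ 1338.75.

1339 px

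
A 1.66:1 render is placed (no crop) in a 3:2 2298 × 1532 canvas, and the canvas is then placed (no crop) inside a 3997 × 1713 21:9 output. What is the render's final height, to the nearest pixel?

1548 px

1.66:1 in 2298×1532: fills the width, so the render is 2298.00 × 1384.34.
Second fit — the 3:2 canvas into 3997×1713 spans the height: 2569.50 × 1713.00 (×1.1181 from 2298×1532).
Applying the same ×1.1181: 1384.34 → 1547.89.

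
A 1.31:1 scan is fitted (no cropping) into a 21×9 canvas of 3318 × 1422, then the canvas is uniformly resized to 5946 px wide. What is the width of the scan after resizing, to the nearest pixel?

3338 px

In the 3318×1422 frame the scan fills the height: width = 1422 × 1.310 ≈ 1862.82 px.
Scaling 3318 → 5946 is ×1.7920, so the width becomes 1862.82 × 1.7920 ≈ 3338.25 px.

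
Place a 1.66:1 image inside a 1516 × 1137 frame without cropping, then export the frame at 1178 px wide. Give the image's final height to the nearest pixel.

In the 1516×1137 frame the image fills the width: height = 1516 / 1.660 ≈ 913.25 px.
Scaling 1516 → 1178 is ×0.7770, so the height becomes 913.25 × 0.7770 ≈ 709.64 px.

710 px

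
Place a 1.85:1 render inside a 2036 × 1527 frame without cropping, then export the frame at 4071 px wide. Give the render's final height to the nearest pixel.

At 2036×1527 the render is width-limited, so height = 2036 / 1.850 ≈ 1100.54 px.
Resizing to 4071 px wide multiplies everything by 1.9995: 1100.54 → 2200.54 px.

2201 px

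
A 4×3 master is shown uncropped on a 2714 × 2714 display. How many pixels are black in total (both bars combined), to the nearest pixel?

Since 1.333 > 1.000, the master is width-limited.
That makes the image 2035.5000 px tall (2714 × 3/4).
Leftover height: 2714 − 2035.5000 = 678.5000 px.
Across the 2714-px span: 678.5000 × 2714 ≈ 1841449 px.

1841449 pixels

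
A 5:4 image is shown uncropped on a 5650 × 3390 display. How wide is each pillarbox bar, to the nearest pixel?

Since 1.250 < 1.667, the image is height-limited.
That makes the image 4237.50 px wide (3390 × 5/4).
Black = 5650 − 4237.50 = 1412.50 px, or 706.25 per bar.

706 px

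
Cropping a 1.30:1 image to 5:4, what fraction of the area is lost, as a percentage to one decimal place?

3.8%

Going from 1.30:1 to 5:4 means cutting width while keeping height.
Fraction kept = (1.250)/(1.300) ≈ 96.15%, so 3.85% is lost.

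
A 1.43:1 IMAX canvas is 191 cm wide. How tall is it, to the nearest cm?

134 cm

Height = 191 / 1.430 = 133.57.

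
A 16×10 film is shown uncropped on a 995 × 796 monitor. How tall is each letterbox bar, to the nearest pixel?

87 px

Since 1.600 > 1.250, the film is width-limited.
The film is 995 × 10/16 ≈ 621.88 px tall.
Leftover height: 796 − 621.88 = 174.12 px → 87.06 each side.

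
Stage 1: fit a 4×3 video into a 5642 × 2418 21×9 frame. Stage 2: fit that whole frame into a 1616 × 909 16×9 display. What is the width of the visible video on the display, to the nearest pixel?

923 px

4×3 in 5642×2418: fills the height, so the video is 3224.00 × 2418.00.
The 21×9 canvas is width-limited in 1616×909, giving 1616.00 × 692.57; scale factor 0.2864.
The video scales with it: width 3224.00 × 0.2864 ≈ 923.43.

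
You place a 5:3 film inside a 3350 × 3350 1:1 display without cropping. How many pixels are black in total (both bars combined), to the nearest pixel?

5:3 (1.667) > 1:1 (1.000), so the film fills the width.
Content height = 3350 × 3/5 ≈ 2010.0000 px.
Leftover height: 3350 − 2010.0000 = 1340.0000 px.
Across the 3350-px span: 1340.0000 × 3350 ≈ 4489000 px.

4489000 pixels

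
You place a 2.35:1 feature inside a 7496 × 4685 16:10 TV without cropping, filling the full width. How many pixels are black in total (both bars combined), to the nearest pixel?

The feature is 7496 / 2.350 ≈ 3189.7872 px tall.
4685 − 3189.7872 = 1495.2128 px of bars.
Bar area = 1495.2128 × 7496 ≈ 11208115 px.

11208115 pixels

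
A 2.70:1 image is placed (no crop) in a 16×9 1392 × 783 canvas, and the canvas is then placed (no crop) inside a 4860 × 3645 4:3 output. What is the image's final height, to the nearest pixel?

1800 px

2.70:1 in 1392×783: fills the width, so the image is 1392.00 × 515.56.
Second fit — the 16×9 canvas into 4860×3645 spans the width: 4860.00 × 2733.75 (×3.4914 from 1392×783).
Applying the same ×3.4914: 515.56 → 1800.00.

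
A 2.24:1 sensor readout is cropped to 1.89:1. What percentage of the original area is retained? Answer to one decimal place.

84.4%

The height stays; only width is cut (since 1.89:1 is narrower than 2.24:1).
(1.890)/(2.240) ≈ 0.844 of the area survives.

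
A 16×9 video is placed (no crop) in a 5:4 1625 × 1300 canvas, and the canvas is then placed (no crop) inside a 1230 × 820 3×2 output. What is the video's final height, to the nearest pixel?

577 px

16×9 in 1625×1300: fills the width, so the video is 1625.00 × 914.06.
5:4 in 1230×820: fills the height, so the intermediate becomes 1025.00 × 820.00 — a scale of ×0.6308.
Applying the same ×0.6308: 914.06 → 576.56.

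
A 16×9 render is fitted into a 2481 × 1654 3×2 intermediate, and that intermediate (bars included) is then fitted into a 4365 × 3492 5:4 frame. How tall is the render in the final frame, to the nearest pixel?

First fit — 16×9 into 2481×1654 spans the width: 2481.00 × 1395.56.
The 3×2 canvas is width-limited in 4365×3492, giving 4365.00 × 2910.00; scale factor 1.7594.
So the render's height is 1395.56 × 1.7594 ≈ 2455.31.

2455 px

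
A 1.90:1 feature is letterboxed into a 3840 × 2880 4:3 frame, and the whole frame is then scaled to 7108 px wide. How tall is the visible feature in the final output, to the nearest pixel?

In the 3840×2880 frame the feature fills the width: height = 3840 / 1.900 ≈ 2021.05 px.
Resizing to 7108 px wide multiplies everything by 1.8510: 2021.05 → 3741.05 px.

3741 px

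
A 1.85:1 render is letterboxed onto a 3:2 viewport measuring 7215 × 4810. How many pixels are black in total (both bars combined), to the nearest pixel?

Since 1.850 > 1.500, the render is width-limited.
Content height = 7215 / 1.850 ≈ 3900.0000 px.
Black = 4810 − 3900.0000 = 910.0000 px.
Bar area = 910.0000 × 7215 ≈ 6565650 px.

6565650 pixels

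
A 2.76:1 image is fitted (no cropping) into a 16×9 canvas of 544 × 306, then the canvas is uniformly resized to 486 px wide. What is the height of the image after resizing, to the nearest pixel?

In the 544×306 frame the image fills the width: height = 544 / 2.760 ≈ 197.10 px.
Scaling 544 → 486 is ×0.8934, so the height becomes 197.10 × 0.8934 ≈ 176.09 px.

176 px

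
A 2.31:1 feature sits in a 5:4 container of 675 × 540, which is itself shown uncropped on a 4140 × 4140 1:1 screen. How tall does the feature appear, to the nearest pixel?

Inside the 675×540 canvas the feature is width-limited at 675.00 × 292.21.
Second fit — the 5:4 canvas into 4140×4140 spans the width: 4140.00 × 3312.00 (×6.1333 from 675×540).
The feature scales with it: height 292.21 × 6.1333 ≈ 1792.21.

1792 px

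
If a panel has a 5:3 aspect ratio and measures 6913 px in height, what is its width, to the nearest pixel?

6913 × 5/3 = 11521.67.

11522 px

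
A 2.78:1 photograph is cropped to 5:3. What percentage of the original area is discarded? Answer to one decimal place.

The height stays; only width is cut (since 5:3 is narrower than 2.78:1).
Fraction kept = (1.667)/(2.780) ≈ 59.95%, so 40.05% is lost.

40.0%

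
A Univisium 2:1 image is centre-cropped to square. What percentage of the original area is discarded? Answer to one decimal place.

The height stays; only width is cut (since square is narrower than Univisium 2:1).
(1.000)/(2.000) ≈ 0.500 of the area survives, leaving 50.00% discarded.

50.0%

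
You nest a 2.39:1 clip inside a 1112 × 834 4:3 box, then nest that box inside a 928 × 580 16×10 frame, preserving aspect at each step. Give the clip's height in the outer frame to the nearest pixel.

2.39:1 in 1112×834: fills the width, so the clip is 1112.00 × 465.27.
4:3 in 928×580: fills the height, so the intermediate becomes 773.33 × 580.00 — a scale of ×0.6954.
Applying the same ×0.6954: 465.27 → 323.57.

324 px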